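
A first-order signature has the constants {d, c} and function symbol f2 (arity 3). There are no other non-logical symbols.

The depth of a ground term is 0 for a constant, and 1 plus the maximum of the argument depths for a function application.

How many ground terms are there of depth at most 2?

Write N_k for the number of ground terms of depth ≤ k. A term of depth ≤ k is either a constant or a function symbol applied to arguments of depth ≤ k−1, so N_k = 2 + N_{k-1}^3.
N_0 = 2
N_1 = 2 + 2^3 = 10
N_2 = 2 + 10^3 = 1002

1002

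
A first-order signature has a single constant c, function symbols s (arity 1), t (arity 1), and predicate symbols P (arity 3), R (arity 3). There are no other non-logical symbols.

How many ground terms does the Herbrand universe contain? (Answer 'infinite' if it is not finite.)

infinite

The signature has at least one function symbol (s, arity 1) and at least one constant (c).
Iterating s gives infinitely many distinct ground terms: c, s(c), s(s(c)), ...
So the Herbrand universe is infinite.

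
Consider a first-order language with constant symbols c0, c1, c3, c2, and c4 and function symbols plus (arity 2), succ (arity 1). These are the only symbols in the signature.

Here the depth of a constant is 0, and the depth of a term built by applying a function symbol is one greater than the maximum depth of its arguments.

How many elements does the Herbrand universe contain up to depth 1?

35

Let N_k count ground terms of depth at most k. Each non-constant term of depth ≤ k is some function symbol applied to depth-≤(k−1) arguments, giving N_k = 5 + N_{k-1}^2 + N_{k-1}.
N_0 = 5
N_1 = 5 + 5^2 + 5 = 35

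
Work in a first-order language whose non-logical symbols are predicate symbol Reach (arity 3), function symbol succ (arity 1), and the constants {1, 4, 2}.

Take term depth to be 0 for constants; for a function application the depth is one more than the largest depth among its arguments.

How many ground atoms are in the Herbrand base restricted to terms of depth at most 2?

729

First count ground terms of depth ≤ 2.
Let N_k = |{terms of depth ≤ k}|. Then N_0 = 3 and N_k = 3 + N_{k-1} for k ≥ 1 (one summand per function symbol, arity giving the exponent).
N_0 = 3
N_1 = 3 + 3 = 6
N_2 = 3 + 6 = 9
Explicitly: 1, 4, 2, succ(1), succ(4), succ(2), succ(succ(1)), succ(succ(4)), succ(succ(2)).
So |H| = 9.
Ground atoms are formed by filling each argument slot of a predicate with a term from H, so an r-ary predicate gives |H|^r atoms:
  Reach: 9^3 = 729
Total ground atoms: 729.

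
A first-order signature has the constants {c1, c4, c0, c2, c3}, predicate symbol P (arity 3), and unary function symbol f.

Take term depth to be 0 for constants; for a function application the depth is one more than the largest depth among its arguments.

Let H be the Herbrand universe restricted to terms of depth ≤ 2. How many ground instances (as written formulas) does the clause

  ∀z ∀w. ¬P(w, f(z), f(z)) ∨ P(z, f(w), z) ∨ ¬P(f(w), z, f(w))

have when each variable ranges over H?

Ground terms of depth ≤ 2:
  Count level by level. With function symbols f/1, the terms of depth ≤ k are the 5 constants together with each function applied to depth-≤(k−1) tuples, so N_k = 5 + N_{k-1}.
  N_0 = 5
  N_1 = 5 + 5 = 10
  N_2 = 5 + 10 = 15
So there are 15 ground terms available for substitution.
Each of z, w ranges independently over the available ground terms, and distinct assignments produce distinct instances.
Number of ground instances = 15^2 = 225.

225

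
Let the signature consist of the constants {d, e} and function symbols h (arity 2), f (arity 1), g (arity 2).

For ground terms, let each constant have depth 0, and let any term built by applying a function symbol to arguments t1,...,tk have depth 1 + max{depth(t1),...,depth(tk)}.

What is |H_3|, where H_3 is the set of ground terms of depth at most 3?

182712

Write N_k for the number of ground terms of depth ≤ k. A term of depth ≤ k is either a constant or a function symbol applied to arguments of depth ≤ k−1, so N_k = 2 + N_{k-1}^2 + N_{k-1} + N_{k-1}^2.
N_0 = 2
N_1 = 2 + 2^2 + 2 + 2^2 = 12
N_2 = 2 + 12^2 + 12 + 12^2 = 302
N_3 = 2 + 302^2 + 302 + 302^2 = 182712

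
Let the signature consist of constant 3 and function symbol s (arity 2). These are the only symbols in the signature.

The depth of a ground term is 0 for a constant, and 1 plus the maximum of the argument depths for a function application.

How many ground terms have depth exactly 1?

Let N_k count ground terms of depth at most k. Each non-constant term of depth ≤ k is some function symbol applied to depth-≤(k−1) arguments, giving N_k = 1 + N_{k-1}^2.
N_0 = 1
N_1 = 1 + 1^2 = 2
Terms of depth exactly 1: N_1 − N_0 = 2 − 1 = 1.

1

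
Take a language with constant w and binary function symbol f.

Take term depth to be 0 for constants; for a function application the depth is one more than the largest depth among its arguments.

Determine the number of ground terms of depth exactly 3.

21

Let N_k = |{terms of depth ≤ k}|. Then N_0 = 1 and N_k = 1 + N_{k-1}^2 for k ≥ 1 (one summand per function symbol, arity giving the exponent).
N_0 = 1
N_1 = 1 + 1^2 = 2
N_2 = 1 + 2^2 = 5
N_3 = 1 + 5^2 = 26
Terms of depth exactly 3: N_3 − N_2 = 26 − 5 = 21.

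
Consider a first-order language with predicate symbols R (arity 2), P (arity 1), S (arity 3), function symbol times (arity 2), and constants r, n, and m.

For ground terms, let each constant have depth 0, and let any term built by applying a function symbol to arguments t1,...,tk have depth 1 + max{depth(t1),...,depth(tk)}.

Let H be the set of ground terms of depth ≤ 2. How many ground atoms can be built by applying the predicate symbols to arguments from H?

First count ground terms of depth ≤ 2.
Count level by level. With function symbols times/2, the terms of depth ≤ k are the 3 constants together with each function applied to depth-≤(k−1) tuples, so N_k = 3 + N_{k-1}^2.
N_0 = 3
N_1 = 3 + 3^2 = 12
N_2 = 3 + 12^2 = 147
So |H| = 147.
Ground atoms are formed by filling each argument slot of a predicate with a term from H, so an r-ary predicate gives |H|^r atoms:
  R: 147^2 = 21609;  P: 147;  S: 147^3 = 3176523
Total ground atoms: 21609 + 147 + 3176523 = 3198279.

3198279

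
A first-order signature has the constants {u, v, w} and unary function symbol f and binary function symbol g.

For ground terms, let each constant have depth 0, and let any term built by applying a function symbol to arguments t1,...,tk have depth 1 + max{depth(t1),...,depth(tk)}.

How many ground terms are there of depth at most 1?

Let N_k = |{terms of depth ≤ k}|. Then N_0 = 3 and N_k = 3 + N_{k-1} + N_{k-1}^2 for k ≥ 1 (one summand per function symbol, arity giving the exponent).
N_0 = 3
N_1 = 3 + 3 + 3^2 = 15

15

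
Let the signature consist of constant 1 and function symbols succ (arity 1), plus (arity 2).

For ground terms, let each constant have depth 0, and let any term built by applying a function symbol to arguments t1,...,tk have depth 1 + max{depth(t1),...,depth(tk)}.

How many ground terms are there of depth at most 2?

If N_k denotes the number of depth-≤k ground terms, the 1 constant gives N_0 = 1, and each function symbol of arity r contributes N_{k-1}^r new terms at level k: N_k = 1 + N_{k-1} + N_{k-1}^2.
N_0 = 1
N_1 = 1 + 1 + 1^2 = 3
N_2 = 1 + 3 + 3^2 = 13

13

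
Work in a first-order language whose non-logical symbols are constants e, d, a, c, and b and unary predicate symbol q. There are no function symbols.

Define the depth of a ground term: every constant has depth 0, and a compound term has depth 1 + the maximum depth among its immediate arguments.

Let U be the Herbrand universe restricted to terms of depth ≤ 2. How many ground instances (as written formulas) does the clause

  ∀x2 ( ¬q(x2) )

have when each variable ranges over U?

Ground terms of depth ≤ 2:
  With no function symbols every ground term is a constant, so there are exactly 5 ground terms at every depth bound.
  N_0 = 5
  N_1 = 5
  N_2 = 5
  Explicitly: e, d, a, c, b.
So there are 5 ground terms available for substitution.
The clause has 1 distinct variable (x2), which appears in the body. In the free term algebra distinct substitutions yield syntactically distinct ground instances.
Number of ground instances = 5.

5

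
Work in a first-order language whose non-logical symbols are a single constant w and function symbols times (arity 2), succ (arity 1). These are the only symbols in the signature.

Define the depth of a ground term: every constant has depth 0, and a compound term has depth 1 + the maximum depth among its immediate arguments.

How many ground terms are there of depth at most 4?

33673

Let N_k = |{terms of depth ≤ k}|. Then N_0 = 1 and N_k = 1 + N_{k-1}^2 + N_{k-1} for k ≥ 1 (one summand per function symbol, arity giving the exponent).
N_0 = 1
N_1 = 1 + 1^2 + 1 = 3
N_2 = 1 + 3^2 + 3 = 13
N_3 = 1 + 13^2 + 13 = 183
N_4 = 1 + 183^2 + 183 = 33673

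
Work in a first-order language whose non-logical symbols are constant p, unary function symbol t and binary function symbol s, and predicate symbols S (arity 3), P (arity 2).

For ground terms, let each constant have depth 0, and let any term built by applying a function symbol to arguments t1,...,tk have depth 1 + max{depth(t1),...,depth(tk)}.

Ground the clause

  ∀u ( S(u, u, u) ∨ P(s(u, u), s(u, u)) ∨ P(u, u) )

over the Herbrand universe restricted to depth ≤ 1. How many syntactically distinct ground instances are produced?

3

Ground terms of depth ≤ 1:
  Let N_k count ground terms of depth at most k. Each non-constant term of depth ≤ k is some function symbol applied to depth-≤(k−1) arguments, giving N_k = 1 + N_{k-1} + N_{k-1}^2.
  N_0 = 1
  N_1 = 1 + 1 + 1^2 = 3
So there are 3 ground terms available for substitution.
There is 1 variable to instantiate (u),  occurring in at least one literal, so different choices give different ground instances.
Number of ground instances = 3.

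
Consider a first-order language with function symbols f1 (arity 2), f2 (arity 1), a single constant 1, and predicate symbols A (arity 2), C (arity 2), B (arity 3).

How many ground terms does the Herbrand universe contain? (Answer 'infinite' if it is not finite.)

infinite

The signature has at least one function symbol (f1, arity 2) and at least one constant (1).
Iterating f1 gives infinitely many distinct ground terms: 1, f1(1, 1), f1(f1(1, 1), f1(1, 1)), ...
So the Herbrand universe is infinite.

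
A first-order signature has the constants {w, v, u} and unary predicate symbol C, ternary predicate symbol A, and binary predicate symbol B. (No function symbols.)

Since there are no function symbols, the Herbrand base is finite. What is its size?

With no function symbols, the Herbrand universe is just the 3 constants.
Ground atoms per predicate: C: 3, A: 3^3 = 27, B: 3^2 = 9.
Herbrand base size = 3 + 27 + 9 = 39.

39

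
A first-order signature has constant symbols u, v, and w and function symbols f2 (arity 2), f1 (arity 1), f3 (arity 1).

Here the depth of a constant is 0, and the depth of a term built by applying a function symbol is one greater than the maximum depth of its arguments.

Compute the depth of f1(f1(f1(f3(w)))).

depth(f3(w)) = 1 + depth(w) = 1 + 0 = 1
depth(f1(f3(w))) = 1 + depth(f3(w)) = 1 + 1 = 2
depth(f1(f1(f3(w)))) = 1 + depth(f1(f3(w))) = 1 + 2 = 3
depth(f1(f1(f1(f3(w))))) = 1 + depth(f1(f1(f3(w)))) = 1 + 3 = 4

4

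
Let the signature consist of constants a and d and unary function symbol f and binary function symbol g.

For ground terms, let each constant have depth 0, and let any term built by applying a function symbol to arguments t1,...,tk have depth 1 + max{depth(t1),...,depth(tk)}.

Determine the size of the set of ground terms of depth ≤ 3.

5552

Write N_k for the number of ground terms of depth ≤ k. A term of depth ≤ k is either a constant or a function symbol applied to arguments of depth ≤ k−1, so N_k = 2 + N_{k-1} + N_{k-1}^2.
N_0 = 2
N_1 = 2 + 2 + 2^2 = 8
N_2 = 2 + 8 + 8^2 = 74
N_3 = 2 + 74 + 74^2 = 5552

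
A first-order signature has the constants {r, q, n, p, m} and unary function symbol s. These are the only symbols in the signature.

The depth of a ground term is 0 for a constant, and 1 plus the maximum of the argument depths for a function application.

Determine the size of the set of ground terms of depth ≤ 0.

5

Write N_k for the number of ground terms of depth ≤ k. A term of depth ≤ k is either a constant or a function symbol applied to arguments of depth ≤ k−1, so N_k = 5 + N_{k-1}.
N_0 = 5
Explicitly: r, q, n, p, m.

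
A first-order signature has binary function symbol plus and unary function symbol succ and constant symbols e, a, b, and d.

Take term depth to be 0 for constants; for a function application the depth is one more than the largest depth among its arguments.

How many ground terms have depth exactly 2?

Let N_k count ground terms of depth at most k. Each non-constant term of depth ≤ k is some function symbol applied to depth-≤(k−1) arguments, giving N_k = 4 + N_{k-1}^2 + N_{k-1}.
N_0 = 4
N_1 = 4 + 4^2 + 4 = 24
N_2 = 4 + 24^2 + 24 = 604
Terms of depth exactly 2: N_2 − N_1 = 604 − 24 = 580.

580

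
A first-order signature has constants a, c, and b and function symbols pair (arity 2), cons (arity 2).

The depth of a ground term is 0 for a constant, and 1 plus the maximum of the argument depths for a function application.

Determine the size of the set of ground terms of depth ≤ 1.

Let N_k = |{terms of depth ≤ k}|. Then N_0 = 3 and N_k = 3 + N_{k-1}^2 + N_{k-1}^2 for k ≥ 1 (one summand per function symbol, arity giving the exponent).
N_0 = 3
N_1 = 3 + 3^2 + 3^2 = 21

21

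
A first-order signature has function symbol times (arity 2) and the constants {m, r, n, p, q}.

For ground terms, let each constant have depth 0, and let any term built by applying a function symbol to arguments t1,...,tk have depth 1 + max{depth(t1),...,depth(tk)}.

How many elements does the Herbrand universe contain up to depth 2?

905

Write N_k for the number of ground terms of depth ≤ k. A term of depth ≤ k is either a constant or a function symbol applied to arguments of depth ≤ k−1, so N_k = 5 + N_{k-1}^2.
N_0 = 5
N_1 = 5 + 5^2 = 30
N_2 = 5 + 30^2 = 905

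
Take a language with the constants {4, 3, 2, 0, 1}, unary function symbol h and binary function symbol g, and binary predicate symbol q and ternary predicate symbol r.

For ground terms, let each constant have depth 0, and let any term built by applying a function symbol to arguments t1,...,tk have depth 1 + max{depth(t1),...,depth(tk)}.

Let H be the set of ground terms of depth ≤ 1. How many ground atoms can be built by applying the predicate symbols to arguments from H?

First count ground terms of depth ≤ 1.
Let N_k = |{terms of depth ≤ k}|. Then N_0 = 5 and N_k = 5 + N_{k-1} + N_{k-1}^2 for k ≥ 1 (one summand per function symbol, arity giving the exponent).
N_0 = 5
N_1 = 5 + 5 + 5^2 = 35
So |H| = 35.
Ground atoms are formed by filling each argument slot of a predicate with a term from H, so an r-ary predicate gives |H|^r atoms:
  q: 35^2 = 1225;  r: 35^3 = 42875
Total ground atoms: 1225 + 42875 = 44100.

44100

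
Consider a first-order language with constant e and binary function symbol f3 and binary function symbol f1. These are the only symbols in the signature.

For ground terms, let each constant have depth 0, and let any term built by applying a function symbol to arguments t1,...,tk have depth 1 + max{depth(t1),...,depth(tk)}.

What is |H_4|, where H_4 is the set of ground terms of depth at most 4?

Let N_k count ground terms of depth at most k. Each non-constant term of depth ≤ k is some function symbol applied to depth-≤(k−1) arguments, giving N_k = 1 + N_{k-1}^2 + N_{k-1}^2.
N_0 = 1
N_1 = 1 + 1^2 + 1^2 = 3
N_2 = 1 + 3^2 + 3^2 = 19
N_3 = 1 + 19^2 + 19^2 = 723
N_4 = 1 + 723^2 + 723^2 = 1045459

1045459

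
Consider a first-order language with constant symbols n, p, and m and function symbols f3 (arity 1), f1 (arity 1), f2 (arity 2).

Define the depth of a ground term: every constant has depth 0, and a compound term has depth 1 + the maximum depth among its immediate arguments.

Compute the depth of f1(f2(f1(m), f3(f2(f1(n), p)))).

depth(f1(m)) = 1 + depth(m) = 1 + 0 = 1
depth(f1(n)) = 1 + depth(n) = 1 + 0 = 1
depth(f2(f1(n), p)) = 1 + max(1, 0) = 2
depth(f3(f2(f1(n), p))) = 1 + depth(f2(f1(n), p)) = 1 + 2 = 3
depth(f2(f1(m), f3(f2(f1(n), p)))) = 1 + max(1, 3) = 4
depth(f1(f2(f1(m), f3(f2(f1(n), p))))) = 1 + depth(f2(f1(m), f3(f2(f1(n), p)))) = 1 + 4 = 5

5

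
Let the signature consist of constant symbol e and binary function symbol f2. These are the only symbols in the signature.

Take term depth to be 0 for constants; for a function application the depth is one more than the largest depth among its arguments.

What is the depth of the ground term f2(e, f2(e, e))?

2

depth(f2(e, e)) = 1 + max(0, 0) = 1
depth(f2(e, f2(e, e))) = 1 + max(0, 1) = 2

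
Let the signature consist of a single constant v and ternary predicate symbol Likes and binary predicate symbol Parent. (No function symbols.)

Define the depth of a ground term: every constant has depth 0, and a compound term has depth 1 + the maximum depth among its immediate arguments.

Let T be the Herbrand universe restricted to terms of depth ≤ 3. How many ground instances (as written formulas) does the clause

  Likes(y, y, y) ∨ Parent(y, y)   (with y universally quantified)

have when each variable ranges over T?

1

Ground terms of depth ≤ 3:
  With no function symbols every ground term is a constant, so there is exactly 1 ground term at every depth bound.
  N_0 = 1
  N_1 = 1
  N_2 = 1
  N_3 = 1
  Explicitly: v.
So there is exactly 1 ground term available for substitution.
There is 1 variable to instantiate (y),  occurring in at least one literal, so different choices give different ground instances.
Number of ground instances = 1.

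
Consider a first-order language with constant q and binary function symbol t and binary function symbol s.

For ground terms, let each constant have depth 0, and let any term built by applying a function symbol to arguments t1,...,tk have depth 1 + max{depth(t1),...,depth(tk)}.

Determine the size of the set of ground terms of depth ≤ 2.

19

Let N_k = |{terms of depth ≤ k}|. Then N_0 = 1 and N_k = 1 + N_{k-1}^2 + N_{k-1}^2 for k ≥ 1 (one summand per function symbol, arity giving the exponent).
N_0 = 1
N_1 = 1 + 1^2 + 1^2 = 3
N_2 = 1 + 3^2 + 3^2 = 19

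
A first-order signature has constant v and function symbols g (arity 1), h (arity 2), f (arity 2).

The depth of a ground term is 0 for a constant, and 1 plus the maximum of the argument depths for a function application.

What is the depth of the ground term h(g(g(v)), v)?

3

depth(g(v)) = 1 + depth(v) = 1 + 0 = 1
depth(g(g(v))) = 1 + depth(g(v)) = 1 + 1 = 2
depth(h(g(g(v)), v)) = 1 + max(2, 0) = 3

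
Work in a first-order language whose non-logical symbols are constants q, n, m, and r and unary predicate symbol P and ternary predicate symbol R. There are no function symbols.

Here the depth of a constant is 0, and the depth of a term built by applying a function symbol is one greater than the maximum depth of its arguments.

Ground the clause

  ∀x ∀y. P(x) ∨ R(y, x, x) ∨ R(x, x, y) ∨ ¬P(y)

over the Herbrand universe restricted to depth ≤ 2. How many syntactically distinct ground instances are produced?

16

Ground terms of depth ≤ 2:
  With no function symbols every ground term is a constant, so there are exactly 4 ground terms at every depth bound.
  N_0 = 4
  N_1 = 4
  N_2 = 4
  Explicitly: q, n, m, r.
So there are 4 ground terms available for substitution.
The clause has 2 distinct variables (x, y), each appearing in the body. In the free term algebra distinct substitutions yield syntactically distinct ground instances.
Number of ground instances = 4^2 = 16.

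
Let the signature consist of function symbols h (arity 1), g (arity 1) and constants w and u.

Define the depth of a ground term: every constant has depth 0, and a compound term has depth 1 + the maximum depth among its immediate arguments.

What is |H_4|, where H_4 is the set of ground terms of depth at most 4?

Count level by level. With function symbols h/1, g/1, the terms of depth ≤ k are the 2 constants together with each function applied to depth-≤(k−1) tuples, so N_k = 2 + N_{k-1} + N_{k-1}.
N_0 = 2
N_1 = 2 + 2 + 2 = 6
N_2 = 2 + 6 + 6 = 14
N_3 = 2 + 14 + 14 = 30
N_4 = 2 + 30 + 30 = 62

62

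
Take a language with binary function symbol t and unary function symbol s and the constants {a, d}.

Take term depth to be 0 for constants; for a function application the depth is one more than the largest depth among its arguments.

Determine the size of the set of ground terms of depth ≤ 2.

Let N_k = |{terms of depth ≤ k}|. Then N_0 = 2 and N_k = 2 + N_{k-1}^2 + N_{k-1} for k ≥ 1 (one summand per function symbol, arity giving the exponent).
N_0 = 2
N_1 = 2 + 2^2 + 2 = 8
N_2 = 2 + 8^2 + 8 = 74

74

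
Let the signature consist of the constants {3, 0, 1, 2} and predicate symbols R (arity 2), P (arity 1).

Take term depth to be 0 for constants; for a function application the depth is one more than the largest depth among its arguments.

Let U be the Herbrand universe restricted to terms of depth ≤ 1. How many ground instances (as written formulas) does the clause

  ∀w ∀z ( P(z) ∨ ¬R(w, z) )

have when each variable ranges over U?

16

Ground terms of depth ≤ 1:
  With no function symbols every ground term is a constant, so there are exactly 4 ground terms at every depth bound.
  N_0 = 4
  N_1 = 4
So there are 4 ground terms available for substitution.
There are 2 variables to instantiate (w, z), each occurring in at least one literal, so different choices give different ground instances.
Number of ground instances = 4^2 = 16.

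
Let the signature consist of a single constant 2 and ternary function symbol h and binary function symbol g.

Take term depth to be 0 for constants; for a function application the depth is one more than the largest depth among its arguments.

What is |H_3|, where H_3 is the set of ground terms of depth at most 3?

52023

Count level by level. With function symbols h/3, g/2, the terms of depth ≤ k are the 1 constant together with each function applied to depth-≤(k−1) tuples, so N_k = 1 + N_{k-1}^3 + N_{k-1}^2.
N_0 = 1
N_1 = 1 + 1^3 + 1^2 = 3
N_2 = 1 + 3^3 + 3^2 = 37
N_3 = 1 + 37^3 + 37^2 = 52023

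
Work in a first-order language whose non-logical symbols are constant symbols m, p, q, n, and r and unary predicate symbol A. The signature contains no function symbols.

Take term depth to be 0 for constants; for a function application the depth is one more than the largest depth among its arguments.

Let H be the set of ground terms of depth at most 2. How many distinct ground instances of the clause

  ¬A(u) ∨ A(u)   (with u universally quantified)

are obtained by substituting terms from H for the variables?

5

Ground terms of depth ≤ 2:
  With no function symbols every ground term is a constant, so there are exactly 5 ground terms at every depth bound.
  N_0 = 5
  N_1 = 5
  N_2 = 5
So there are 5 ground terms available for substitution.
The body mentions the single quantified variable u; since ground terms form a free algebra, no two substitutions collapse to the same formula.
Number of ground instances = 5.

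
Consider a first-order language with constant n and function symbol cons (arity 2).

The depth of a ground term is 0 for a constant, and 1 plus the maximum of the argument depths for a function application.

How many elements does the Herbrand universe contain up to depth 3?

Let N_k count ground terms of depth at most k. Each non-constant term of depth ≤ k is some function symbol applied to depth-≤(k−1) arguments, giving N_k = 1 + N_{k-1}^2.
N_0 = 1
N_1 = 1 + 1^2 = 2
N_2 = 1 + 2^2 = 5
N_3 = 1 + 5^2 = 26

26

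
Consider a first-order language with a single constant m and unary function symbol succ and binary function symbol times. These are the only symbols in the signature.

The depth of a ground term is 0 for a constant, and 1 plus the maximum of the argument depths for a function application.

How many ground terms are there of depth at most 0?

1

Count level by level. With function symbols succ/1, times/2, the terms of depth ≤ k are the 1 constant together with each function applied to depth-≤(k−1) tuples, so N_k = 1 + N_{k-1} + N_{k-1}^2.
N_0 = 1
Explicitly: m.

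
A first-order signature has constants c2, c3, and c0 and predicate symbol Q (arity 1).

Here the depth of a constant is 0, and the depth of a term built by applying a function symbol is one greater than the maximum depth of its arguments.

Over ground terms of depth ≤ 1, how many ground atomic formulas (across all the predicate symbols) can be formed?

First count ground terms of depth ≤ 1.
With no function symbols every ground term is a constant, so there are exactly 3 ground terms at every depth bound.
N_0 = 3
N_1 = 3
Explicitly: c2, c3, c0.
So |H| = 3.
Each predicate of arity r yields |H|^r ground atoms (one per choice of an r-tuple from H):
  Q: 3
Total ground atoms: 3.

3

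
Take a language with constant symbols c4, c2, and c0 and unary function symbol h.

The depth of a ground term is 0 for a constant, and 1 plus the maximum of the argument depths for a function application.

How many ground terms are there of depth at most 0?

If N_k denotes the number of depth-≤k ground terms, the 3 constants give N_0 = 3, and each function symbol of arity r contributes N_{k-1}^r new terms at level k: N_k = 3 + N_{k-1}.
N_0 = 3
Explicitly: c4, c2, c0.

3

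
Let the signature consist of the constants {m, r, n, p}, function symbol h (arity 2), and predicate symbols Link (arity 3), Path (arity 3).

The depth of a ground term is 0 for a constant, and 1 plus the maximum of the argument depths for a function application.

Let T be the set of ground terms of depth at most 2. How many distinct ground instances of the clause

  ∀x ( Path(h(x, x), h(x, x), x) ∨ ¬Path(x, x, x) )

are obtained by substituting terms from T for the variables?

404

Ground terms of depth ≤ 2:
  Count level by level. With function symbols h/2, the terms of depth ≤ k are the 4 constants together with each function applied to depth-≤(k−1) tuples, so N_k = 4 + N_{k-1}^2.
  N_0 = 4
  N_1 = 4 + 4^2 = 20
  N_2 = 4 + 20^2 = 404
So there are 404 ground terms available for substitution.
The variable x ranges independently over the available ground terms, and distinct assignments produce distinct instances.
Number of ground instances = 404.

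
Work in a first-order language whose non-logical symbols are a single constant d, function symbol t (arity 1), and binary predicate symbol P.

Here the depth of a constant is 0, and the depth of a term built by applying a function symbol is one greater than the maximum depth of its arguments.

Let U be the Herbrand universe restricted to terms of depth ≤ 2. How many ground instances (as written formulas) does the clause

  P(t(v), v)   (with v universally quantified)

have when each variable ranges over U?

Ground terms of depth ≤ 2:
  If N_k denotes the number of depth-≤k ground terms, the 1 constant gives N_0 = 1, and each function symbol of arity r contributes N_{k-1}^r new terms at level k: N_k = 1 + N_{k-1}.
  N_0 = 1
  N_1 = 1 + 1 = 2
  N_2 = 1 + 2 = 3
So there are 3 ground terms available for substitution.
The body mentions the single quantified variable v; since ground terms form a free algebra, no two substitutions collapse to the same formula.
Number of ground instances = 3.

3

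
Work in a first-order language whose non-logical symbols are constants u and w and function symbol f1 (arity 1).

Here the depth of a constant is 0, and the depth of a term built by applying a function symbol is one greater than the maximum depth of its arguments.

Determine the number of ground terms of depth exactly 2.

Count level by level. With function symbols f1/1, the terms of depth ≤ k are the 2 constants together with each function applied to depth-≤(k−1) tuples, so N_k = 2 + N_{k-1}.
N_0 = 2
N_1 = 2 + 2 = 4
N_2 = 2 + 4 = 6
Terms of depth exactly 2: N_2 − N_1 = 6 − 4 = 2.

2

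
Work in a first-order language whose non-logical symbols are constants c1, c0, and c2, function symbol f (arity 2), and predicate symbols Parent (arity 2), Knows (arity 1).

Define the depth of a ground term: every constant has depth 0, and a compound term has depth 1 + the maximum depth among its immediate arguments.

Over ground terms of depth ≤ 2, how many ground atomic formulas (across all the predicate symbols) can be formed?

21756

First count ground terms of depth ≤ 2.
Count level by level. With function symbols f/2, the terms of depth ≤ k are the 3 constants together with each function applied to depth-≤(k−1) tuples, so N_k = 3 + N_{k-1}^2.
N_0 = 3
N_1 = 3 + 3^2 = 12
N_2 = 3 + 12^2 = 147
So |H| = 147.
A ground atom is a predicate applied to a tuple of terms from H, so the count is the sum over predicates of |H|^arity:
  Parent: 147^2 = 21609;  Knows: 147
Total ground atoms: 21609 + 147 = 21756.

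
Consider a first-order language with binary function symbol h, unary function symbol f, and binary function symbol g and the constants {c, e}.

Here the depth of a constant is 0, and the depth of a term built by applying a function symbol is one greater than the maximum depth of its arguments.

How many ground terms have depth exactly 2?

Let N_k count ground terms of depth at most k. Each non-constant term of depth ≤ k is some function symbol applied to depth-≤(k−1) arguments, giving N_k = 2 + N_{k-1}^2 + N_{k-1} + N_{k-1}^2.
N_0 = 2
N_1 = 2 + 2^2 + 2 + 2^2 = 12
N_2 = 2 + 12^2 + 12 + 12^2 = 302
Terms of depth exactly 2: N_2 − N_1 = 302 − 12 = 290.

290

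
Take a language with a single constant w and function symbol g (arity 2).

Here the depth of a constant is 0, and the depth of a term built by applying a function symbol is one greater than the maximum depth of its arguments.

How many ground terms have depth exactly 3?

Let N_k = |{terms of depth ≤ k}|. Then N_0 = 1 and N_k = 1 + N_{k-1}^2 for k ≥ 1 (one summand per function symbol, arity giving the exponent).
N_0 = 1
N_1 = 1 + 1^2 = 2
N_2 = 1 + 2^2 = 5
N_3 = 1 + 5^2 = 26
Terms of depth exactly 3: N_3 − N_2 = 26 − 5 = 21.

21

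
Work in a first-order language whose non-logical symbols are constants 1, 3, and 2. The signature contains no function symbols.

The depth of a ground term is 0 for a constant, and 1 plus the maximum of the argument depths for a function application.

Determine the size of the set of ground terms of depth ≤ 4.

With no function symbols every ground term is a constant, so there are exactly 3 ground terms at every depth bound.
N_0 = 3
N_1 = 3
N_2 = 3
N_3 = 3
N_4 = 3

3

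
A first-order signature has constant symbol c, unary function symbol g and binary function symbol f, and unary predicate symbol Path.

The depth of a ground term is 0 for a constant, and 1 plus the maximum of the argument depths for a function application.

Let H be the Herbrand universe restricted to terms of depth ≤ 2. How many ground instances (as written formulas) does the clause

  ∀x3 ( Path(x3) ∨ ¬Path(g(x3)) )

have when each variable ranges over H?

13

Ground terms of depth ≤ 2:
  Let N_k count ground terms of depth at most k. Each non-constant term of depth ≤ k is some function symbol applied to depth-≤(k−1) arguments, giving N_k = 1 + N_{k-1} + N_{k-1}^2.
  N_0 = 1
  N_1 = 1 + 1 + 1^2 = 3
  N_2 = 1 + 3 + 3^2 = 13
So there are 13 ground terms available for substitution.
The clause has 1 distinct variable (x3), which appears in the body. In the free term algebra distinct substitutions yield syntactically distinct ground instances.
Number of ground instances = 13.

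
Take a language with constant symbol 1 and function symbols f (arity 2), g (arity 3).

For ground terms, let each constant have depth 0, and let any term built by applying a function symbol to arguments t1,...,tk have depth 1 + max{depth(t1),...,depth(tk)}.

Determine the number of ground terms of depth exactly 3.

51986

Write N_k for the number of ground terms of depth ≤ k. A term of depth ≤ k is either a constant or a function symbol applied to arguments of depth ≤ k−1, so N_k = 1 + N_{k-1}^2 + N_{k-1}^3.
N_0 = 1
N_1 = 1 + 1^2 + 1^3 = 3
N_2 = 1 + 3^2 + 3^3 = 37
N_3 = 1 + 37^2 + 37^3 = 52023
Terms of depth exactly 3: N_3 − N_2 = 52023 − 37 = 51986.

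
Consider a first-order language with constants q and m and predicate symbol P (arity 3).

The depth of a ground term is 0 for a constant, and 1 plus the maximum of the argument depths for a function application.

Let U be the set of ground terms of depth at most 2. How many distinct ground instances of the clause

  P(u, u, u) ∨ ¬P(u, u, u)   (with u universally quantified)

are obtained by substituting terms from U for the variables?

2

Ground terms of depth ≤ 2:
  With no function symbols every ground term is a constant, so there are exactly 2 ground terms at every depth bound.
  N_0 = 2
  N_1 = 2
  N_2 = 2
So there are 2 ground terms available for substitution.
The variable u ranges independently over the available ground terms, and distinct assignments produce distinct instances.
Number of ground instances = 2.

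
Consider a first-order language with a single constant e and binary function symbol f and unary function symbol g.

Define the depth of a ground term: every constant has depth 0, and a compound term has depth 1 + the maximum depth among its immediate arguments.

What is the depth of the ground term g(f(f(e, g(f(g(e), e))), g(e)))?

depth(g(e)) = 1 + depth(e) = 1 + 0 = 1
depth(f(g(e), e)) = 1 + max(1, 0) = 2
depth(g(f(g(e), e))) = 1 + depth(f(g(e), e)) = 1 + 2 = 3
depth(f(e, g(f(g(e), e)))) = 1 + max(0, 3) = 4
depth(f(f(e, g(f(g(e), e))), g(e))) = 1 + max(4, 1) = 5
depth(g(f(f(e, g(f(g(e), e))), g(e)))) = 1 + depth(f(f(e, g(f(g(e), e))), g(e))) = 1 + 5 = 6

6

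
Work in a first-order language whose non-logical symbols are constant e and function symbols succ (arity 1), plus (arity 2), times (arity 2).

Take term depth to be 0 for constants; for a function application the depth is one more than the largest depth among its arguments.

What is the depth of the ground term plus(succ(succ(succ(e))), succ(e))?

4

depth(succ(e)) = 1 + depth(e) = 1 + 0 = 1
depth(succ(succ(e))) = 1 + depth(succ(e)) = 1 + 1 = 2
depth(succ(succ(succ(e)))) = 1 + depth(succ(succ(e))) = 1 + 2 = 3
depth(plus(succ(succ(succ(e))), succ(e))) = 1 + max(3, 1) = 4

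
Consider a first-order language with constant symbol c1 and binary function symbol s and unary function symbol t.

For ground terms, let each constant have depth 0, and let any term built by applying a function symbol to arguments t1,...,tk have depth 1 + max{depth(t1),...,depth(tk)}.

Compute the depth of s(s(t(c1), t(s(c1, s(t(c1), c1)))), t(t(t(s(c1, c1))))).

6

depth(t(c1)) = 1 + depth(c1) = 1 + 0 = 1
depth(s(t(c1), c1)) = 1 + max(1, 0) = 2
depth(s(c1, s(t(c1), c1))) = 1 + max(0, 2) = 3
depth(t(s(c1, s(t(c1), c1)))) = 1 + depth(s(c1, s(t(c1), c1))) = 1 + 3 = 4
depth(s(t(c1), t(s(c1, s(t(c1), c1))))) = 1 + max(1, 4) = 5
depth(s(c1, c1)) = 1 + max(0, 0) = 1
depth(t(s(c1, c1))) = 1 + depth(s(c1, c1)) = 1 + 1 = 2
depth(t(t(s(c1, c1)))) = 1 + depth(t(s(c1, c1))) = 1 + 2 = 3
depth(t(t(t(s(c1, c1))))) = 1 + depth(t(t(s(c1, c1)))) = 1 + 3 = 4
depth(s(s(t(c1), t(s(c1, s(t(c1), c1)))), t(t(t(s(c1, c1)))))) = 1 + max(5, 4) = 6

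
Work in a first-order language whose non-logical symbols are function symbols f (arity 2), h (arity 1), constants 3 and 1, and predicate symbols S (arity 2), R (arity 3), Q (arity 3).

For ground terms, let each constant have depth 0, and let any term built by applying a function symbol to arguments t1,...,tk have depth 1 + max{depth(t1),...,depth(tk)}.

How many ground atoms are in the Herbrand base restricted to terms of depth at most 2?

First count ground terms of depth ≤ 2.
Let N_k = |{terms of depth ≤ k}|. Then N_0 = 2 and N_k = 2 + N_{k-1}^2 + N_{k-1} for k ≥ 1 (one summand per function symbol, arity giving the exponent).
N_0 = 2
N_1 = 2 + 2^2 + 2 = 8
N_2 = 2 + 8^2 + 8 = 74
So |H| = 74.
Ground atoms are formed by filling each argument slot of a predicate with a term from H, so an r-ary predicate gives |H|^r atoms:
  S: 74^2 = 5476;  R: 74^3 = 405224;  Q: 74^3 = 405224
Total ground atoms: 5476 + 405224 + 405224 = 815924.

815924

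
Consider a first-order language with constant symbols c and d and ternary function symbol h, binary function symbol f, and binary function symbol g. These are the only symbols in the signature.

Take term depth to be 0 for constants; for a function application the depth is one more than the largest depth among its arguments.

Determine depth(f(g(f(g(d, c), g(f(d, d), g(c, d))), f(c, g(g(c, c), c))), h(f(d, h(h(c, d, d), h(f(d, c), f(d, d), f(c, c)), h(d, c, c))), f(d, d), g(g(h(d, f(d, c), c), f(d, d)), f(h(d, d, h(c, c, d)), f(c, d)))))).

6

depth(g(d, c)) = 1 + max(0, 0) = 1
depth(f(d, d)) = 1 + max(0, 0) = 1
depth(g(c, d)) = 1 + max(0, 0) = 1
depth(g(f(d, d), g(c, d))) = 1 + max(1, 1) = 2
depth(f(g(d, c), g(f(d, d), g(c, d)))) = 1 + max(1, 2) = 3
depth(g(c, c)) = 1 + max(0, 0) = 1
depth(g(g(c, c), c)) = 1 + max(1, 0) = 2
depth(f(c, g(g(c, c), c))) = 1 + max(0, 2) = 3
depth(g(f(g(d, c), g(f(d, d), g(c, d))), f(c, g(g(c, c), c)))) = 1 + max(3, 3) = 4
depth(h(c, d, d)) = 1 + max(0, 0, 0) = 1
depth(f(d, c)) = 1 + max(0, 0) = 1
depth(f(c, c)) = 1 + max(0, 0) = 1
depth(h(f(d, c), f(d, d), f(c, c))) = 1 + max(1, 1, 1) = 2
depth(h(d, c, c)) = 1 + max(0, 0, 0) = 1
depth(h(h(c, d, d), h(f(d, c), f(d, d), f(c, c)), h(d, c, c))) = 1 + max(1, 2, 1) = 3
depth(f(d, h(h(c, d, d), h(f(d, c), f(d, d), f(c, c)), h(d, c, c)))) = 1 + max(0, 3) = 4
depth(h(d, f(d, c), c)) = 1 + max(0, 1, 0) = 2
depth(g(h(d, f(d, c), c), f(d, d))) = 1 + max(2, 1) = 3
depth(h(c, c, d)) = 1 + max(0, 0, 0) = 1
depth(h(d, d, h(c, c, d))) = 1 + max(0, 0, 1) = 2
depth(f(c, d)) = 1 + max(0, 0) = 1
depth(f(h(d, d, h(c, c, d)), f(c, d))) = 1 + max(2, 1) = 3
depth(g(g(h(d, f(d, c), c), f(d, d)), f(h(d, d, h(c, c, d)), f(c, d)))) = 1 + max(3, 3) = 4
depth(h(f(d, h(h(c, d, d), h(f(d, c), f(d, d), f(c, c)), h(d, c, c))), f(d, d), g(g(h(d, f(d, c), c), f(d, d)), f(h(d, d, h(c, c, d)), f(c, d))))) = 1 + max(4, 1, 4) = 5
depth(f(g(f(g(d, c), g(f(d, d), g(c, d))), f(c, g(g(c, c), c))), h(f(d, h(h(c, d, d), h(f(d, c), f(d, d), f(c, c)), h(d, c, c))), f(d, d), g(g(h(d, f(d, c), c), f(d, d)), f(h(d, d, h(c, c, d)), f(c, d)))))) = 1 + max(4, 5) = 6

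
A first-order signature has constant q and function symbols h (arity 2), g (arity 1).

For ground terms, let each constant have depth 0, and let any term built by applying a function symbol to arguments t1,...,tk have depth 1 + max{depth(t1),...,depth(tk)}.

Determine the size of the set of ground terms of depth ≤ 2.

Let N_k count ground terms of depth at most k. Each non-constant term of depth ≤ k is some function symbol applied to depth-≤(k−1) arguments, giving N_k = 1 + N_{k-1}^2 + N_{k-1}.
N_0 = 1
N_1 = 1 + 1^2 + 1 = 3
N_2 = 1 + 3^2 + 3 = 13

13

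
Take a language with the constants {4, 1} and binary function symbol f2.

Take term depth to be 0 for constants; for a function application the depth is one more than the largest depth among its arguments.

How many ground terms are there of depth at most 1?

6

Write N_k for the number of ground terms of depth ≤ k. A term of depth ≤ k is either a constant or a function symbol applied to arguments of depth ≤ k−1, so N_k = 2 + N_{k-1}^2.
N_0 = 2
N_1 = 2 + 2^2 = 6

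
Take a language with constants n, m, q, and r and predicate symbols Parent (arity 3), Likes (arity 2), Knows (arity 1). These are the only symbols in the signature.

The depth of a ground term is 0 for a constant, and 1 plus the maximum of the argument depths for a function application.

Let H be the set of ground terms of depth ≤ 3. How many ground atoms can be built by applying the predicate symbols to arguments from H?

First count ground terms of depth ≤ 3.
With no function symbols every ground term is a constant, so there are exactly 4 ground terms at every depth bound.
N_0 = 4
N_1 = 4
N_2 = 4
N_3 = 4
So |H| = 4.
Ground atoms are formed by filling each argument slot of a predicate with a term from H, so an r-ary predicate gives |H|^r atoms:
  Parent: 4^3 = 64;  Likes: 4^2 = 16;  Knows: 4
Total ground atoms: 64 + 16 + 4 = 84.

84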